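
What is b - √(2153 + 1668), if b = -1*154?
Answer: -154 - √3821 ≈ -215.81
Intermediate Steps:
b = -154
b - √(2153 + 1668) = -154 - √(2153 + 1668) = -154 - √3821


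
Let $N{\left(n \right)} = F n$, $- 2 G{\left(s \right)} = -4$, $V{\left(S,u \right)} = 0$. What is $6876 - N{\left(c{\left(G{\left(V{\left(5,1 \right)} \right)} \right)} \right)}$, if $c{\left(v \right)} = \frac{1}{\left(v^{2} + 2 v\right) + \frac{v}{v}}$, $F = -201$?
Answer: $\frac{20695}{3} \approx 6898.3$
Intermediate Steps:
$G{\left(s \right)} = 2$ ($G{\left(s \right)} = \left(- \frac{1}{2}\right) \left(-4\right) = 2$)
$c{\left(v \right)} = \frac{1}{1 + v^{2} + 2 v}$ ($c{\left(v \right)} = \frac{1}{\left(v^{2} + 2 v\right) + 1} = \frac{1}{1 + v^{2} + 2 v}$)
$N{\left(n \right)} = - 201 n$
$6876 - N{\left(c{\left(G{\left(V{\left(5,1 \right)} \right)} \right)} \right)} = 6876 - - \frac{201}{1 + 2^{2} + 2 \cdot 2} = 6876 - - \frac{201}{1 + 4 + 4} = 6876 - - \frac{201}{9} = 6876 - \left(-201\right) \frac{1}{9} = 6876 - - \frac{67}{3} = 6876 + \frac{67}{3} = \frac{20695}{3}$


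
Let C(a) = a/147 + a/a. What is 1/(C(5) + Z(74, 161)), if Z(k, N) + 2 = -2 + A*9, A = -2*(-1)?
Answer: 147/2210 ≈ 0.066516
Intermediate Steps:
A = 2
C(a) = 1 + a/147 (C(a) = a*(1/147) + 1 = a/147 + 1 = 1 + a/147)
Z(k, N) = 14 (Z(k, N) = -2 + (-2 + 2*9) = -2 + (-2 + 18) = -2 + 16 = 14)
1/(C(5) + Z(74, 161)) = 1/((1 + (1/147)*5) + 14) = 1/((1 + 5/147) + 14) = 1/(152/147 + 14) = 1/(2210/147) = 147/2210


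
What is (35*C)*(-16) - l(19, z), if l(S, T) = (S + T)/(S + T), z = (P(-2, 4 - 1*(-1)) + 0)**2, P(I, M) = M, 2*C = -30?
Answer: 8399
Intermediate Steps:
C = -15 (C = (1/2)*(-30) = -15)
z = 25 (z = ((4 - 1*(-1)) + 0)**2 = ((4 + 1) + 0)**2 = (5 + 0)**2 = 5**2 = 25)
l(S, T) = 1
(35*C)*(-16) - l(19, z) = (35*(-15))*(-16) - 1*1 = -525*(-16) - 1 = 8400 - 1 = 8399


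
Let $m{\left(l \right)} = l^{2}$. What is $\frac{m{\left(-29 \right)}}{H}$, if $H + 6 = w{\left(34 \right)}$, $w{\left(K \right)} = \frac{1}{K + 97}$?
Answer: $- \frac{110171}{785} \approx -140.35$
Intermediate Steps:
$w{\left(K \right)} = \frac{1}{97 + K}$
$H = - \frac{785}{131}$ ($H = -6 + \frac{1}{97 + 34} = -6 + \frac{1}{131} = - \frac{785}{131} \approx -5.9924$)
$\frac{m{\left(-29 \right)}}{H} = \frac{\left(-29\right)^{2}}{- \frac{785}{131}} = 841 \left(- \frac{131}{785}\right) = - \frac{110171}{785}$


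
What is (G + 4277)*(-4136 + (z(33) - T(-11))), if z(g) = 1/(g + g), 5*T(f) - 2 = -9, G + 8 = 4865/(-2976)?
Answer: -17327607123427/982080 ≈ -1.7644e+7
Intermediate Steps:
G = -28673/2976 (G = -8 + 4865/(-2976) = -8 + 4865*(-1/2976) = -8 - 4865/2976 = -28673/2976 ≈ -9.6348)
T(f) = -7/5 (T(f) = ⅖ + (⅕)*(-9) = ⅖ - 9/5 = -7/5)
z(g) = 1/(2*g)
(G + 4277)*(-4136 + (z(33) - T(-11))) = (-28673/2976 + 4277)*(-4136 + ((½)/33 - 1*(-7/5))) = 12699679*(-4136 + ((½)*(1/33) + 7/5))/2976 = 12699679*(-4136 + (1/66 + 7/5))/2976 = 12699679*(-4136 + 467/330)/2976 = (12699679/2976)*(-1364413/330) = -17327607123427/982080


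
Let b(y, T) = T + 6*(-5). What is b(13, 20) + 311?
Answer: 301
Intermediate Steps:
b(y, T) = -30 + T (b(y, T) = T - 30 = -30 + T)
b(13, 20) + 311 = (-30 + 20) + 311 = -10 + 311 = 301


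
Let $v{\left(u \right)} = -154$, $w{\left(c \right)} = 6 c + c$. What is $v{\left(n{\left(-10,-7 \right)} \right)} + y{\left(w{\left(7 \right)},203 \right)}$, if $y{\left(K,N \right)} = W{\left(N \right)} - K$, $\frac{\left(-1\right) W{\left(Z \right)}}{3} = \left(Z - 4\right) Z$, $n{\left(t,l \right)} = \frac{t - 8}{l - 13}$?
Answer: $-121394$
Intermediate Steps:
$w{\left(c \right)} = 7 c$
$n{\left(t,l \right)} = \frac{-8 + t}{-13 + l}$
$W{\left(Z \right)} = - 3 Z \left(-4 + Z\right)$ ($W{\left(Z \right)} = - 3 \left(Z - 4\right) Z = - 3 \left(-4 + Z\right) Z = - 3 Z \left(-4 + Z\right)$)
$y{\left(K,N \right)} = - K + 3 N \left(4 - N\right)$ ($y{\left(K,N \right)} = 3 N \left(4 - N\right) - K = - K + 3 N \left(4 - N\right)$)
$v{\left(n{\left(-10,-7 \right)} \right)} + y{\left(w{\left(7 \right)},203 \right)} = -154 - \left(49 + 609 \left(-4 + 203\right)\right) = -154 - \left(49 + 609 \cdot 199\right) = -154 - 121240 = -121394$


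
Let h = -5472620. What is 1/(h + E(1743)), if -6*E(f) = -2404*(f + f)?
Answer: -1/4075896 ≈ -2.4534e-7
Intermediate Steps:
E(f) = 2404*f/3 (E(f) = -(-1202)*(f + f)/3 = -(-1202)*2*f/3 = -(-2404)*f/3 = 2404*f/3)
1/(h + E(1743)) = 1/(-5472620 + (2404/3)*1743) = 1/(-5472620 + 1396724) = 1/(-4075896) = -1/4075896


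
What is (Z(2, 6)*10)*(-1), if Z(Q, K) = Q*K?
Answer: -120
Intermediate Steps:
Z(Q, K) = K*Q
(Z(2, 6)*10)*(-1) = ((6*2)*10)*(-1) = (12*10)*(-1) = 120*(-1) = -120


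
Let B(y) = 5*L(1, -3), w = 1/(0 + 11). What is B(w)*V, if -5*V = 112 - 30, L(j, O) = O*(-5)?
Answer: -1230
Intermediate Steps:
L(j, O) = -5*O
V = -82/5 (V = -(112 - 30)/5 = -1/5*82 = -82/5 ≈ -16.400)
w = 1/11 ≈ 0.090909
B(y) = 75 (B(y) = 5*(-5*(-3)) = 5*15 = 75)
B(w)*V = 75*(-82/5) = -1230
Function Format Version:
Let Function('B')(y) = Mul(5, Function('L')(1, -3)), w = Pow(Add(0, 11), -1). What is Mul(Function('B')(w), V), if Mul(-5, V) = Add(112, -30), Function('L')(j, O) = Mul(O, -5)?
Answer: -1230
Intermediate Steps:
Function('L')(j, O) = Mul(-5, O)
V = Rational(-82, 5) (V = Mul(Rational(-1, 5), Add(112, -30)) = Mul(Rational(-1, 5), 82) = Rational(-82, 5) ≈ -16.400)
w = Rational(1, 11) (w = Pow(11, -1) = Rational(1, 11) ≈ 0.090909)
Function('B')(y) = 75 (Function('B')(y) = Mul(5, Mul(-5, -3)) = Mul(5, 15) = 75)
Mul(Function('B')(w), V) = Mul(75, Rational(-82, 5)) = -1230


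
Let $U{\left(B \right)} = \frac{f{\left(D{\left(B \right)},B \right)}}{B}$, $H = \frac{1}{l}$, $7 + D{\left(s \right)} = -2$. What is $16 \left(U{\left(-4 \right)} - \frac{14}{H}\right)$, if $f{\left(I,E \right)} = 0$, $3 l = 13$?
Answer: $- \frac{2912}{3} \approx -970.67$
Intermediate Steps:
$l = \frac{13}{3}$ ($l = \frac{1}{3} \cdot 13 = \frac{13}{3} \approx 4.3333$)
$D{\left(s \right)} = -9$ ($D{\left(s \right)} = -7 - 2 = -9$)
$H = \frac{3}{13}$ ($H = \frac{1}{\frac{13}{3}} = \frac{3}{13} \approx 0.23077$)
$U{\left(B \right)} = 0$ ($U{\left(B \right)} = \frac{0}{B} = 0$)
$16 \left(U{\left(-4 \right)} - \frac{14}{H}\right) = 16 \left(0 - \frac{14}{\frac{3}{13}}\right) = 16 \left(0 - \frac{182}{3}\right) = 16 \left(- \frac{182}{3}\right) = - \frac{2912}{3}$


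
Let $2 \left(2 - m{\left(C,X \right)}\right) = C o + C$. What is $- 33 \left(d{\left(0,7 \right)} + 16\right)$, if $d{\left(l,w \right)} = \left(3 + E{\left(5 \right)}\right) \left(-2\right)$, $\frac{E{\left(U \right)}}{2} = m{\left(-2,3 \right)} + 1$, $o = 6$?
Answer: $990$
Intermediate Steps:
$m{\left(C,X \right)} = 2 - \frac{7 C}{2}$ ($m{\left(C,X \right)} = 2 - \frac{C 6 + C}{2} = 2 - \frac{6 C + C}{2} = 2 - \frac{7 C}{2}$)
$E{\left(U \right)} = 20$ ($E{\left(U \right)} = 2 \left(\left(2 - -7\right) + 1\right) = 2 \left(\left(2 + 7\right) + 1\right) = 2 \left(9 + 1\right) = 2 \cdot 10 = 20$)
$d{\left(l,w \right)} = -46$ ($d{\left(l,w \right)} = \left(3 + 20\right) \left(-2\right) = 23 \left(-2\right) = -46$)
$- 33 \left(d{\left(0,7 \right)} + 16\right) = - 33 \left(-46 + 16\right) = \left(-33\right) \left(-30\right) = 990$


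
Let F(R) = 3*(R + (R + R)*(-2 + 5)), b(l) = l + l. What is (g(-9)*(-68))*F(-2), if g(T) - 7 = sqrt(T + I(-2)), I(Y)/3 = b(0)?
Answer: 19992 + 8568*I ≈ 19992.0 + 8568.0*I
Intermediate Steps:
b(l) = 2*l
I(Y) = 0 (I(Y) = 3*(2*0) = 3*0 = 0)
g(T) = 7 + sqrt(T) (g(T) = 7 + sqrt(T + 0) = 7 + sqrt(T))
F(R) = 21*R (F(R) = 3*(R + (2*R)*3) = 3*(R + 6*R) = 3*(7*R) = 21*R)
(g(-9)*(-68))*F(-2) = ((7 + sqrt(-9))*(-68))*(21*(-2)) = ((7 + 3*I)*(-68))*(-42) = (-476 - 204*I)*(-42) = 19992 + 8568*I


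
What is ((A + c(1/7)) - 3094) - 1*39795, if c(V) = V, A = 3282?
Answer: -277248/7 ≈ -39607.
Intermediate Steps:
((A + c(1/7)) - 3094) - 1*39795 = ((3282 + 1/7) - 3094) - 1*39795 = ((3282 + 1/7) - 3094) - 39795 = (22975/7 - 3094) - 39795 = 1317/7 - 39795 = -277248/7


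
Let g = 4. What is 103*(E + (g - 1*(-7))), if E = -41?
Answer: -3090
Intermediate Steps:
103*(E + (g - 1*(-7))) = 103*(-41 + (4 - 1*(-7))) = 103*(-41 + (4 + 7)) = 103*(-41 + 11) = 103*(-30) = -3090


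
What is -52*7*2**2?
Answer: -1456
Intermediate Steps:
-52*7*2**2 = -13*28*4 = -364*4 = -1456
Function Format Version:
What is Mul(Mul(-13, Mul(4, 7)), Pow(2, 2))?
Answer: -1456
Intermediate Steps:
Mul(Mul(-13, Mul(4, 7)), Pow(2, 2)) = Mul(Mul(-13, 28), 4) = Mul(-364, 4) = -1456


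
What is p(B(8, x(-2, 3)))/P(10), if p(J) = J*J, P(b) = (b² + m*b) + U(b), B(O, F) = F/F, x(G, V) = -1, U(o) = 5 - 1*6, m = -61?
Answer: -1/511 ≈ -0.0019569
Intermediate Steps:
U(o) = -1 (U(o) = 5 - 6 = -1)
B(O, F) = 1
P(b) = -1 + b² - 61*b (P(b) = (b² - 61*b) - 1 = -1 + b² - 61*b)
p(J) = J²
p(B(8, x(-2, 3)))/P(10) = 1²/(-1 + 10² - 61*10) = 1/(-1 + 100 - 610) = 1/(-511) = 1*(-1/511) = -1/511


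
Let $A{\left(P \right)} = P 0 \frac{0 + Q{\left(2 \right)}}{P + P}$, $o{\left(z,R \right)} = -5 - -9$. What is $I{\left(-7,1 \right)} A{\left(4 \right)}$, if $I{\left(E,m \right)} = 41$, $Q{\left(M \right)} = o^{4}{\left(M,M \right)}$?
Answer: $0$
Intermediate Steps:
$o{\left(z,R \right)} = 4$ ($o{\left(z,R \right)} = -5 + 9 = 4$)
$Q{\left(M \right)} = 256$ ($Q{\left(M \right)} = 4^{4} = 256$)
$A{\left(P \right)} = 0$ ($A{\left(P \right)} = P 0 \frac{0 + 256}{P + P} = 0 \frac{256}{2 P} = 0 \cdot 256 \frac{1}{2 P} = 0 \frac{128}{P} = 0$)
$I{\left(-7,1 \right)} A{\left(4 \right)} = 41 \cdot 0 = 0$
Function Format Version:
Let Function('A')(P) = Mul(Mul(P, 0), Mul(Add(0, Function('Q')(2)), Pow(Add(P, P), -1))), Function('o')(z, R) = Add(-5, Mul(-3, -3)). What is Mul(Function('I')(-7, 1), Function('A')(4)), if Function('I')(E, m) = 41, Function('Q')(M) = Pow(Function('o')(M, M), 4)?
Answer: 0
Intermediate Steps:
Function('o')(z, R) = 4 (Function('o')(z, R) = Add(-5, 9) = 4)
Function('Q')(M) = 256 (Function('Q')(M) = Pow(4, 4) = 256)
Function('A')(P) = 0 (Function('A')(P) = Mul(Mul(P, 0), Mul(Add(0, 256), Pow(Add(P, P), -1))) = Mul(0, Mul(256, Pow(Mul(2, P), -1))) = Mul(0, Mul(256, Mul(Rational(1, 2), Pow(P, -1)))) = Mul(0, Mul(128, Pow(P, -1))) = 0)
Mul(Function('I')(-7, 1), Function('A')(4)) = Mul(41, 0) = 0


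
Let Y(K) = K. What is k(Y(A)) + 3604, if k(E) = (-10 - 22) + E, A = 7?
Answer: 3579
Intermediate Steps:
k(E) = -32 + E
k(Y(A)) + 3604 = (-32 + 7) + 3604 = -25 + 3604 = 3579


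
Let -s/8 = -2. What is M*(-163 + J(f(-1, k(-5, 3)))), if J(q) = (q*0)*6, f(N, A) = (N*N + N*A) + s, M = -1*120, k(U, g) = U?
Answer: 19560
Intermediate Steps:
M = -120
s = 16 (s = -8*(-2) = 16)
f(N, A) = 16 + N² + A*N (f(N, A) = (N*N + N*A) + 16 = (N² + A*N) + 16 = 16 + N² + A*N)
J(q) = 0 (J(q) = 0*6 = 0)
M*(-163 + J(f(-1, k(-5, 3)))) = -120*(-163 + 0) = -120*(-163) = 19560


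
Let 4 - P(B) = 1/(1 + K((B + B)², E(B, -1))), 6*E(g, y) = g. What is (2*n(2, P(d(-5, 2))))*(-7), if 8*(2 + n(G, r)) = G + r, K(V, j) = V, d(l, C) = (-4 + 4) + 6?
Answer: 10157/580 ≈ 17.512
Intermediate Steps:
E(g, y) = g/6
d(l, C) = 6 (d(l, C) = 0 + 6 = 6)
P(B) = 4 - 1/(1 + 4*B²) (P(B) = 4 - 1/(1 + (B + B)²) = 4 - 1/(1 + (2*B)²) = 4 - 1/(1 + 4*B²))
n(G, r) = -2 + G/8 + r/8 (n(G, r) = -2 + (G + r)/8 = -2 + (G/8 + r/8) = -2 + G/8 + r/8)
(2*n(2, P(d(-5, 2))))*(-7) = (2*(-2 + (⅛)*2 + ((3 + 16*6²)/(1 + 4*6²))/8))*(-7) = (2*(-2 + ¼ + ((3 + 16*36)/(1 + 4*36))/8))*(-7) = (2*(-2 + ¼ + ((3 + 576)/(1 + 144))/8))*(-7) = (2*(-2 + ¼ + (579/145)/8))*(-7) = (2*(-2 + ¼ + ((1/145)*579)/8))*(-7) = (2*(-2 + ¼ + (⅛)*(579/145)))*(-7) = (2*(-2 + ¼ + 579/1160))*(-7) = (2*(-1451/1160))*(-7) = -1451/580*(-7) = 10157/580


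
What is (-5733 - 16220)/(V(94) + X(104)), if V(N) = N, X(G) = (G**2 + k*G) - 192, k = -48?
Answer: -21953/5726 ≈ -3.8339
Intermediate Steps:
X(G) = -192 + G**2 - 48*G (X(G) = (G**2 - 48*G) - 192 = -192 + G**2 - 48*G)
(-5733 - 16220)/(V(94) + X(104)) = (-5733 - 16220)/(94 + (-192 + 104**2 - 48*104)) = -21953/(94 + (-192 + 10816 - 4992)) = -21953/(94 + 5632) = -21953/5726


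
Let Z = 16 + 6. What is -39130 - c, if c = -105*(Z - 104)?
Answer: -47740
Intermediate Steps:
Z = 22
c = 8610 (c = -105*(22 - 104) = -105*(-82) = 8610)
-39130 - c = -39130 - 1*8610 = -39130 - 8610 = -47740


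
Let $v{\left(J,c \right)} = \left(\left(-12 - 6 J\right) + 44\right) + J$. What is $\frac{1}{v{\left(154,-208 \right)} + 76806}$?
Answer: $\frac{1}{76068} \approx 1.3146 \cdot 10^{-5}$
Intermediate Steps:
$v{\left(J,c \right)} = 32 - 5 J$ ($v{\left(J,c \right)} = \left(32 - 6 J\right) + J = 32 - 5 J$)
$\frac{1}{v{\left(154,-208 \right)} + 76806} = \frac{1}{\left(32 - 770\right) + 76806} = \frac{1}{-738 + 76806} = \frac{1}{76068}$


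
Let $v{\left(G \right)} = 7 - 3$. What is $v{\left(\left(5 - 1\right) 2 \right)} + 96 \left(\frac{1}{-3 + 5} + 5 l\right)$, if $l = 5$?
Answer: $2452$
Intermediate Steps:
$v{\left(G \right)} = 4$
$v{\left(\left(5 - 1\right) 2 \right)} + 96 \left(\frac{1}{-3 + 5} + 5 l\right) = 4 + 96 \left(\frac{1}{-3 + 5} + 5 \cdot 5\right) = 4 + 96 \left(\frac{1}{2} + 25\right) = 4 + 96 \cdot \frac{51}{2} = 4 + 2448 = 2452$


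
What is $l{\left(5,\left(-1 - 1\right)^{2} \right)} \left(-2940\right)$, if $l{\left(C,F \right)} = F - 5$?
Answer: $2940$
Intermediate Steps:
$l{\left(C,F \right)} = -5 + F$
$l{\left(5,\left(-1 - 1\right)^{2} \right)} \left(-2940\right) = \left(-5 + \left(-1 - 1\right)^{2}\right) \left(-2940\right) = \left(-5 + \left(-2\right)^{2}\right) \left(-2940\right) = \left(-5 + 4\right) \left(-2940\right) = \left(-1\right) \left(-2940\right) = 2940$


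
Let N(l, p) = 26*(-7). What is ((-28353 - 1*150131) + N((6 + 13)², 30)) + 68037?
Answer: -110629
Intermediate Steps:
N(l, p) = -182
((-28353 - 1*150131) + N((6 + 13)², 30)) + 68037 = ((-28353 - 1*150131) - 182) + 68037 = ((-28353 - 150131) - 182) + 68037 = (-178484 - 182) + 68037 = -178666 + 68037 = -110629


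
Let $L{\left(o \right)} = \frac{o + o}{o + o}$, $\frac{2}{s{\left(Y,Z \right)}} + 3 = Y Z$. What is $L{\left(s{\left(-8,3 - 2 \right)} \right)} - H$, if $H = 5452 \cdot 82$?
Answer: $-447063$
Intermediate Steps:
$s{\left(Y,Z \right)} = \frac{2}{-3 + Y Z}$
$L{\left(o \right)} = 1$ ($L{\left(o \right)} = \frac{2 o}{2 o} = 2 o \frac{1}{2 o} = 1$)
$H = 447064$
$L{\left(s{\left(-8,3 - 2 \right)} \right)} - H = 1 - 447064 = -447063$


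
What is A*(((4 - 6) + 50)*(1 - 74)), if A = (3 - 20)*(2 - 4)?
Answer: -119136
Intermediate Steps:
A = 34 (A = -17*(-2) = 34)
A*(((4 - 6) + 50)*(1 - 74)) = 34*(((4 - 6) + 50)*(1 - 74)) = 34*((-2 + 50)*(-73)) = 34*(48*(-73)) = 34*(-3504) = -119136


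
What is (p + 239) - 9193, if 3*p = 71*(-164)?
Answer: -38506/3 ≈ -12835.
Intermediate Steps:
p = -11644/3 (p = (71*(-164))/3 = (⅓)*(-11644) = -11644/3 ≈ -3881.3)
(p + 239) - 9193 = (-11644/3 + 239) - 9193 = -10927/3 - 9193 = -38506/3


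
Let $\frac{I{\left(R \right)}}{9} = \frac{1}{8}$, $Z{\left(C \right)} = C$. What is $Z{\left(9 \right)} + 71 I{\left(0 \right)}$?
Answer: $\frac{711}{8} \approx 88.875$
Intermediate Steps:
$I{\left(R \right)} = \frac{9}{8}$
$Z{\left(9 \right)} + 71 I{\left(0 \right)} = 9 + 71 \cdot \frac{9}{8} = 9 + \frac{639}{8} = \frac{711}{8}$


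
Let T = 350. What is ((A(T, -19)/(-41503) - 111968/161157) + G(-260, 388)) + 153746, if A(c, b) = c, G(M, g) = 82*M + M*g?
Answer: 30141526446616/955499853 ≈ 31545.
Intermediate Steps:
((A(T, -19)/(-41503) - 111968/161157) + G(-260, 388)) + 153746 = ((350/(-41503) - 111968/161157) - 260*(82 + 388)) + 153746 = ((350*(-1/41503) - 111968*1/161157) - 260*470) + 153746 = ((-50/5929 - 111968/161157) - 122200) + 153746 = (-671916122/955499853 - 122200) + 153746 = -116762753952722/955499853 + 153746 = 30141526446616/955499853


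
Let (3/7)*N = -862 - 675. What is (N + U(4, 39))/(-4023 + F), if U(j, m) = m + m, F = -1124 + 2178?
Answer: 10525/8907 ≈ 1.1817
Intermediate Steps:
F = 1054
U(j, m) = 2*m
N = -10759/3 (N = 7*(-862 - 675)/3 = (7/3)*(-1537) = -10759/3 ≈ -3586.3)
(N + U(4, 39))/(-4023 + F) = (-10759/3 + 2*39)/(-4023 + 1054) = (-10759/3 + 78)/(-2969) = -10525/3*(-1/2969) = 10525/8907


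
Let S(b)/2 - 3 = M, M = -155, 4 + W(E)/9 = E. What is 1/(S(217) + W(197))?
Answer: 1/1433 ≈ 0.00069784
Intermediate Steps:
W(E) = -36 + 9*E
S(b) = -304 (S(b) = 6 + 2*(-155) = 6 - 310 = -304)
1/(S(217) + W(197)) = 1/(-304 + (-36 + 9*197)) = 1/(-304 + (-36 + 1773)) = 1/(-304 + 1737) = 1/1433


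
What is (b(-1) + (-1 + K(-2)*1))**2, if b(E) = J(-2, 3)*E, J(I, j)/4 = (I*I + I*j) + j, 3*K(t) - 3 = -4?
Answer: 256/9 ≈ 28.444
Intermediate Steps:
K(t) = -1/3 (K(t) = 1 + (1/3)*(-4) = 1 - 4/3 = -1/3)
J(I, j) = 4*j + 4*I**2 + 4*I*j (J(I, j) = 4*((I*I + I*j) + j) = 4*((I**2 + I*j) + j) = 4*(j + I**2 + I*j) = 4*j + 4*I**2 + 4*I*j)
b(E) = 4*E (b(E) = (4*3 + 4*(-2)**2 + 4*(-2)*3)*E = (12 + 4*4 - 24)*E = (12 + 16 - 24)*E = 4*E)
(b(-1) + (-1 + K(-2)*1))**2 = (4*(-1) + (-1 - 1/3*1))**2 = (-4 + (-1 - 1/3))**2 = (-4 - 4/3)**2 = (-16/3)**2 = 256/9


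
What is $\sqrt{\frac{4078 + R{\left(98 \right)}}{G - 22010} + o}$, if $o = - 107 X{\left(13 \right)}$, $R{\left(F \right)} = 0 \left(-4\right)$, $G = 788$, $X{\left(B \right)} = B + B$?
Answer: $\frac{i \sqrt{3867361171}}{1179} \approx 52.746 i$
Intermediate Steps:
$X{\left(B \right)} = 2 B$
$R{\left(F \right)} = 0$
$o = -2782$ ($o = - 107 \cdot 2 \cdot 13 = \left(-107\right) 26 = -2782$)
$\sqrt{\frac{4078 + R{\left(98 \right)}}{G - 22010} + o} = \sqrt{\frac{4078 + 0}{788 - 22010} - 2782} = \sqrt{\frac{4078}{-21222} - 2782} = \sqrt{4078 \left(- \frac{1}{21222}\right) - 2782} = \sqrt{- \frac{2039}{10611} - 2782} = \sqrt{- \frac{29521841}{10611}} = \frac{i \sqrt{3867361171}}{1179}$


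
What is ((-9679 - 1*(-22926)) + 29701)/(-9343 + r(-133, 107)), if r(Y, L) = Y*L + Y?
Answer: -42948/23707 ≈ -1.8116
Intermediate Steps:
r(Y, L) = Y + L*Y (r(Y, L) = L*Y + Y = Y + L*Y)
((-9679 - 1*(-22926)) + 29701)/(-9343 + r(-133, 107)) = ((-9679 - 1*(-22926)) + 29701)/(-9343 - 133*(1 + 107)) = ((-9679 + 22926) + 29701)/(-9343 - 133*108) = (13247 + 29701)/(-9343 - 14364) = 42948/(-23707) = 42948*(-1/23707) = -42948/23707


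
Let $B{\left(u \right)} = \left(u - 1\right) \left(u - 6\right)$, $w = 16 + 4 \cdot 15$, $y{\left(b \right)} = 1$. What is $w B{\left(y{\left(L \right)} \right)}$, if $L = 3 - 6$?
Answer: $0$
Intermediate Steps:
$L = -3$ ($L = 3 - 6 = -3$)
$w = 76$ ($w = 16 + 60 = 76$)
$B{\left(u \right)} = \left(-1 + u\right) \left(-6 + u\right)$
$w B{\left(y{\left(L \right)} \right)} = 76 \left(6 + 1^{2} - 7\right) = 76 \left(6 + 1 - 7\right) = 76 \cdot 0 = 0$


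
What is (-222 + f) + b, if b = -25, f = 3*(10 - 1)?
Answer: -220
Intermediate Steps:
f = 27 (f = 3*9 = 27)
(-222 + f) + b = (-222 + 27) - 25 = -195 - 25 = -220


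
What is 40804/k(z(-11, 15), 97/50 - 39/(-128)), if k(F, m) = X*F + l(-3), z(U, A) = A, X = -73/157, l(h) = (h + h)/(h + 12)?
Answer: -19218684/3599 ≈ -5340.0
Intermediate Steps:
l(h) = 2*h/(12 + h) (l(h) = (2*h)/(12 + h) = 2*h/(12 + h))
X = -73/157 (X = -73*1/157 = -73/157 ≈ -0.46497)
k(F, m) = -⅔ - 73*F/157 (k(F, m) = -73*F/157 + 2*(-3)/(12 - 3) = -73*F/157 + 2*(-3)/9 = -73*F/157 + 2*(-3)*(⅑) = -73*F/157 - ⅔ = -⅔ - 73*F/157)
40804/k(z(-11, 15), 97/50 - 39/(-128)) = 40804/(-⅔ - 73/157*15) = 40804/(-⅔ - 1095/157) = 40804/(-3599/471) = 40804*(-471/3599) = -19218684/3599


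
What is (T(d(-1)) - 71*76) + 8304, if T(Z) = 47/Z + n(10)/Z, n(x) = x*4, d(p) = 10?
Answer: 29167/10 ≈ 2916.7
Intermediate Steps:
n(x) = 4*x
T(Z) = 87/Z (T(Z) = 47/Z + (4*10)/Z = 47/Z + 40/Z = 87/Z)
(T(d(-1)) - 71*76) + 8304 = (87/10 - 71*76) + 8304 = (87*(⅒) - 5396) + 8304 = (87/10 - 5396) + 8304 = -53873/10 + 8304 = 29167/10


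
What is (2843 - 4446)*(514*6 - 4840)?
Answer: 2814868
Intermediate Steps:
(2843 - 4446)*(514*6 - 4840) = -1603*(3084 - 4840) = -1603*(-1756) = 2814868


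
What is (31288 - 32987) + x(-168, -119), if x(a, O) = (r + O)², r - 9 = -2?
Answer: 10845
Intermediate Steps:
r = 7 (r = 9 - 2 = 7)
x(a, O) = (7 + O)²
(31288 - 32987) + x(-168, -119) = (31288 - 32987) + (7 - 119)² = -1699 + (-112)² = -1699 + 12544 = 10845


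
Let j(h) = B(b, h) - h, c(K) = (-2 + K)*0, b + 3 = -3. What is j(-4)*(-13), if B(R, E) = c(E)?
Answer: -52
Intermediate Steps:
b = -6 (b = -3 - 3 = -6)
c(K) = 0
B(R, E) = 0
j(h) = -h (j(h) = 0 - h = -h)
j(-4)*(-13) = -1*(-4)*(-13) = 4*(-13) = -52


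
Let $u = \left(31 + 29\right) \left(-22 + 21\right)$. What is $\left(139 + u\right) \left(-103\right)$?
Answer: $-8137$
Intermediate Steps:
$u = -60$ ($u = 60 \left(-1\right) = -60$)
$\left(139 + u\right) \left(-103\right) = \left(139 - 60\right) \left(-103\right) = 79 \left(-103\right) = -8137$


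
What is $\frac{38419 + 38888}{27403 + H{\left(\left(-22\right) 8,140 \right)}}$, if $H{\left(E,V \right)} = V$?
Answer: $\frac{25769}{9181} \approx 2.8068$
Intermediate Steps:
$\frac{38419 + 38888}{27403 + H{\left(\left(-22\right) 8,140 \right)}} = \frac{38419 + 38888}{27403 + 140} = \frac{77307}{27543} = 77307 \cdot \frac{1}{27543} = \frac{25769}{9181}$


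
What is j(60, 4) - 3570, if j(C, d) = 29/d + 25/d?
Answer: -7113/2 ≈ -3556.5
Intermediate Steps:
j(C, d) = 54/d
j(60, 4) - 3570 = 54/4 - 3570 = 54*(¼) - 3570 = 27/2 - 3570 = -7113/2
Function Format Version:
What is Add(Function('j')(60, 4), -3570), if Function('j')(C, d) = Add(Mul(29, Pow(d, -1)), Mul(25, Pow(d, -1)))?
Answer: Rational(-7113, 2) ≈ -3556.5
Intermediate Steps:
Function('j')(C, d) = Mul(54, Pow(d, -1))
Add(Function('j')(60, 4), -3570) = Add(Mul(54, Pow(4, -1)), -3570) = Add(Mul(54, Rational(1, 4)), -3570) = Add(Rational(27, 2), -3570) = Rational(-7113, 2)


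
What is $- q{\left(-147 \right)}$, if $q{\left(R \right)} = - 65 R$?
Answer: $-9555$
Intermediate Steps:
$- q{\left(-147 \right)} = - \left(-65\right) \left(-147\right) = \left(-1\right) 9555 = -9555$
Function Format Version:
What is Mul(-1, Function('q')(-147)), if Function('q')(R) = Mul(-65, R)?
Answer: -9555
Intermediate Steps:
Mul(-1, Function('q')(-147)) = Mul(-1, Mul(-65, -147)) = Mul(-1, 9555) = -9555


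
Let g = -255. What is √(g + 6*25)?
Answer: I*√105 ≈ 10.247*I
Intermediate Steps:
√(g + 6*25) = √(-255 + 6*25) = √(-255 + 150) = √(-105) = I*√105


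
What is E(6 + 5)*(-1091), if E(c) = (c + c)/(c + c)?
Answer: -1091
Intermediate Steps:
E(c) = 1 (E(c) = (2*c)/((2*c)) = (2*c)*(1/(2*c)) = 1)
E(6 + 5)*(-1091) = 1*(-1091) = -1091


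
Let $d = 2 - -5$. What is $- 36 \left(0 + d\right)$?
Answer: $-252$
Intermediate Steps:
$d = 7$ ($d = 2 + 5 = 7$)
$- 36 \left(0 + d\right) = - 36 \left(0 + 7\right) = \left(-36\right) 7 = -252$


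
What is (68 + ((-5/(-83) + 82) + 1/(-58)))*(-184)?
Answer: -66452244/2407 ≈ -27608.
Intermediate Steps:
(68 + ((-5/(-83) + 82) + 1/(-58)))*(-184) = (68 + ((-5*(-1/83) + 82) - 1/58))*(-184) = (68 + ((5/83 + 82) - 1/58))*(-184) = (68 + (6811/83 - 1/58))*(-184) = (68 + 394955/4814)*(-184) = (722307/4814)*(-184) = -66452244/2407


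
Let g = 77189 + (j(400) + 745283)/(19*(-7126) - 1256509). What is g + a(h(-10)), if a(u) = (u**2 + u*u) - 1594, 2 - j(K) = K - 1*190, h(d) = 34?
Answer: 108438241946/1391903 ≈ 77907.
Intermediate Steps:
j(K) = 192 - K (j(K) = 2 - (K - 1*190) = 2 - (K - 190) = 2 - (-190 + K) = 2 + (190 - K) = 192 - K)
a(u) = -1594 + 2*u**2 (a(u) = (u**2 + u**2) - 1594 = 2*u**2 - 1594 = -1594 + 2*u**2)
g = 107438855592/1391903 (g = 77189 + ((192 - 1*400) + 745283)/(19*(-7126) - 1256509) = 77189 + ((192 - 400) + 745283)/(-135394 - 1256509) = 77189 + (-208 + 745283)/(-1391903) = 77189 + 745075*(-1/1391903) = 77189 - 745075/1391903 = 107438855592/1391903 ≈ 77189.)
g + a(h(-10)) = 107438855592/1391903 + (-1594 + 2*34**2) = 107438855592/1391903 + (-1594 + 2*1156) = 107438855592/1391903 + (-1594 + 2312) = 107438855592/1391903 + 718 = 108438241946/1391903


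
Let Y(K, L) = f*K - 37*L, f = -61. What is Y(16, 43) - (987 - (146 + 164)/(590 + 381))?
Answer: -3450624/971 ≈ -3553.7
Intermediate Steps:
Y(K, L) = -61*K - 37*L
Y(16, 43) - (987 - (146 + 164)/(590 + 381)) = (-61*16 - 37*43) - (987 - (146 + 164)/(590 + 381)) = (-976 - 1591) - (987 - 310/971) = -2567 - (987 - 310/971) = -2567 - 1*958067/971 = -2567 - 958067/971 = -3450624/971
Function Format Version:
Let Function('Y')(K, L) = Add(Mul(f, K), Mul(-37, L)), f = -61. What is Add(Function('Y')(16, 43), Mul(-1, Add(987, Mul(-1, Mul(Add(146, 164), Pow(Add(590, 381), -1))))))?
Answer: Rational(-3450624, 971) ≈ -3553.7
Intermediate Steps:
Function('Y')(K, L) = Add(Mul(-61, K), Mul(-37, L))
Add(Function('Y')(16, 43), Mul(-1, Add(987, Mul(-1, Mul(Add(146, 164), Pow(Add(590, 381), -1)))))) = Add(Add(Mul(-61, 16), Mul(-37, 43)), Mul(-1, Add(987, Mul(-1, Mul(Add(146, 164), Pow(Add(590, 381), -1)))))) = Add(Add(-976, -1591), Mul(-1, Add(987, Mul(-1, Mul(310, Pow(971, -1)))))) = Add(-2567, Mul(-1, Add(987, Mul(-1, Mul(310, Rational(1, 971)))))) = Add(-2567, Mul(-1, Add(987, Mul(-1, Rational(310, 971))))) = Add(-2567, Mul(-1, Add(987, Rational(-310, 971)))) = Add(-2567, Mul(-1, Rational(958067, 971))) = Add(-2567, Rational(-958067, 971)) = Rational(-3450624, 971)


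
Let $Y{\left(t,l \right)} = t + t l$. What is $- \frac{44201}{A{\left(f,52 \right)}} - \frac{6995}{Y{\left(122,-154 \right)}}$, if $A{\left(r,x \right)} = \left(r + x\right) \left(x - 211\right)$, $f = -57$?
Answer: $- \frac{273164947}{4946490} \approx -55.224$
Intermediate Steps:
$A{\left(r,x \right)} = \left(-211 + x\right) \left(r + x\right)$ ($A{\left(r,x \right)} = \left(r + x\right) \left(-211 + x\right) = \left(-211 + x\right) \left(r + x\right)$)
$Y{\left(t,l \right)} = t + l t$
$- \frac{44201}{A{\left(f,52 \right)}} - \frac{6995}{Y{\left(122,-154 \right)}} = - \frac{44201}{52^{2} - -12027 - 10972 - 2964} - \frac{6995}{122 \left(1 - 154\right)} = - \frac{44201}{2704 + 12027 - 10972 - 2964} - \frac{6995}{122 \left(-153\right)} = - \frac{44201}{795} - \frac{6995}{-18666} = \left(-44201\right) \frac{1}{795} - - \frac{6995}{18666} = - \frac{44201}{795} + \frac{6995}{18666} = - \frac{273164947}{4946490}$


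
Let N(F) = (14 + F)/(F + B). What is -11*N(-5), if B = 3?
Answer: 99/2 ≈ 49.500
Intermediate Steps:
N(F) = (14 + F)/(3 + F) (N(F) = (14 + F)/(F + 3) = (14 + F)/(3 + F))
-11*N(-5) = -11*(14 - 5)/(3 - 5) = -11*9/(-2) = -(-11)*9/2 = -11*(-9/2) = 99/2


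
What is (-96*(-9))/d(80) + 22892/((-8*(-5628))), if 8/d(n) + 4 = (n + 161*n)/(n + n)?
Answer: 93610619/11256 ≈ 8316.5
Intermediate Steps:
d(n) = 8/77 (d(n) = 8/(-4 + (n + 161*n)/(n + n)) = 8/(-4 + (162*n)/((2*n))) = 8/(-4 + (162*n)*(1/(2*n))) = 8/(-4 + 81) = 8/77)
(-96*(-9))/d(80) + 22892/((-8*(-5628))) = (-96*(-9))/(8/77) + 22892/((-8*(-5628))) = 864*(77/8) + 22892/45024 = 8316 + 22892*(1/45024) = 8316 + 5723/11256 = 93610619/11256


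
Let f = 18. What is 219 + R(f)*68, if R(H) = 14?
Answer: 1171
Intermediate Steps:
219 + R(f)*68 = 219 + 14*68 = 219 + 952 = 1171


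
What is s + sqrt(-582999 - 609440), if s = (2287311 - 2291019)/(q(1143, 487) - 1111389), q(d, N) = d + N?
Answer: 3708/1109759 + I*sqrt(1192439) ≈ 0.0033413 + 1092.0*I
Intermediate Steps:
q(d, N) = N + d
s = 3708/1109759 (s = (2287311 - 2291019)/((487 + 1143) - 1111389) = -3708/(1630 - 1111389) = -3708/(-1109759) = -3708*(-1/1109759) = 3708/1109759 ≈ 0.0033413)
s + sqrt(-582999 - 609440) = 3708/1109759 + sqrt(-582999 - 609440) = 3708/1109759 + sqrt(-1192439) = 3708/1109759 + I*sqrt(1192439)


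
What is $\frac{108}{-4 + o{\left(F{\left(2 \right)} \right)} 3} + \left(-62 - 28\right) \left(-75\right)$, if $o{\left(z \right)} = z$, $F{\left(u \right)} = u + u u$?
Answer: $\frac{47304}{7} \approx 6757.7$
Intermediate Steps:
$F{\left(u \right)} = u + u^{2}$
$\frac{108}{-4 + o{\left(F{\left(2 \right)} \right)} 3} + \left(-62 - 28\right) \left(-75\right) = \frac{108}{-4 + 2 \left(1 + 2\right) 3} + \left(-62 - 28\right) \left(-75\right) = \frac{108}{-4 + 2 \cdot 3 \cdot 3} - -6750 = \frac{108}{-4 + 6 \cdot 3} + 6750 = \frac{108}{-4 + 18} + 6750 = \frac{108}{14} + 6750 = 108 \cdot \frac{1}{14} + 6750 = \frac{54}{7} + 6750 = \frac{47304}{7}$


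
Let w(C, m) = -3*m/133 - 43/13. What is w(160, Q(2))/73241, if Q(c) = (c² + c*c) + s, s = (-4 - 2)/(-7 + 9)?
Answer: -5914/126633689 ≈ -4.6702e-5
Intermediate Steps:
s = -3 (s = -6/2 = -6*½ = -3)
Q(c) = -3 + 2*c² (Q(c) = (c² + c*c) - 3 = (c² + c²) - 3 = 2*c² - 3 = -3 + 2*c²)
w(C, m) = -43/13 - 3*m/133 (w(C, m) = -3*m*(1/133) - 43*1/13 = -3*m/133 - 43/13 = -43/13 - 3*m/133)
w(160, Q(2))/73241 = (-43/13 - 3*(-3 + 2*2²)/133)/73241 = (-43/13 - 3*(-3 + 2*4)/133)*(1/73241) = (-43/13 - 3*(-3 + 8)/133)*(1/73241) = (-43/13 - 3/133*5)*(1/73241) = (-43/13 - 15/133)*(1/73241) = -5914/1729*1/73241 = -5914/126633689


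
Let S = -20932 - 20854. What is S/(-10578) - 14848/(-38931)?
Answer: 297305485/68635353 ≈ 4.3317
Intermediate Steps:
S = -41786
S/(-10578) - 14848/(-38931) = -41786/(-10578) - 14848/(-38931) = -41786*(-1/10578) - 14848*(-1/38931) = 20893/5289 + 14848/38931 = 297305485/68635353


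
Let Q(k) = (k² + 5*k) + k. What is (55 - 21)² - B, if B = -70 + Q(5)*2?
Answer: 1116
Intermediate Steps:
Q(k) = k² + 6*k
B = 40 (B = -70 + (5*(6 + 5))*2 = -70 + (5*11)*2 = -70 + 55*2 = -70 + 110 = 40)
(55 - 21)² - B = (55 - 21)² - 1*40 = 34² - 40 = 1156 - 40 = 1116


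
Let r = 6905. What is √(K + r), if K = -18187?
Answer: I*√11282 ≈ 106.22*I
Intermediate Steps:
√(K + r) = √(-18187 + 6905) = √(-11282) = I*√11282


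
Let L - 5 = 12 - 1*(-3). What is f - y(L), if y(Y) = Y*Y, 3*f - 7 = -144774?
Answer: -145967/3 ≈ -48656.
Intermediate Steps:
f = -144767/3 (f = 7/3 + (⅓)*(-144774) = 7/3 - 48258 = -144767/3 ≈ -48256.)
L = 20 (L = 5 + (12 - 1*(-3)) = 5 + (12 + 3) = 5 + 15 = 20)
y(Y) = Y²
f - y(L) = -144767/3 - 1*20² = -144767/3 - 1*400 = -144767/3 - 400 = -145967/3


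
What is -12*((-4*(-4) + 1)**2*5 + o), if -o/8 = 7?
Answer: -16668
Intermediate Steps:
o = -56 (o = -8*7 = -56)
-12*((-4*(-4) + 1)**2*5 + o) = -12*((-4*(-4) + 1)**2*5 - 56) = -12*((16 + 1)**2*5 - 56) = -12*(17**2*5 - 56) = -12*(289*5 - 56) = -12*(1445 - 56) = -12*1389 = -16668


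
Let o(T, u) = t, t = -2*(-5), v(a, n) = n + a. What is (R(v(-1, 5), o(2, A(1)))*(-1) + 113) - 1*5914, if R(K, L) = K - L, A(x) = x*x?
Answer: -5795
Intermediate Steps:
A(x) = x²
v(a, n) = a + n
t = 10
o(T, u) = 10
(R(v(-1, 5), o(2, A(1)))*(-1) + 113) - 1*5914 = (((-1 + 5) - 1*10)*(-1) + 113) - 1*5914 = ((4 - 10)*(-1) + 113) - 5914 = (-6*(-1) + 113) - 5914 = (6 + 113) - 5914 = 119 - 5914 = -5795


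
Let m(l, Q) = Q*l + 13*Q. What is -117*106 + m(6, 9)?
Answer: -12231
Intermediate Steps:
m(l, Q) = 13*Q + Q*l
-117*106 + m(6, 9) = -117*106 + 9*(13 + 6) = -12402 + 9*19 = -12402 + 171 = -12231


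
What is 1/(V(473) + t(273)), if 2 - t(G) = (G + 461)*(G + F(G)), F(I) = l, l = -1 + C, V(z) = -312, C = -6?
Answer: -1/195554 ≈ -5.1137e-6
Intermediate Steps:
l = -7 (l = -1 - 6 = -7)
F(I) = -7
t(G) = 2 - (-7 + G)*(461 + G) (t(G) = 2 - (G + 461)*(G - 7) = 2 - (461 + G)*(-7 + G) = 2 - (-7 + G)*(461 + G))
1/(V(473) + t(273)) = 1/(-312 + (3229 - 1*273² - 454*273)) = 1/(-312 + (3229 - 1*74529 - 123942)) = 1/(-312 + (3229 - 74529 - 123942)) = 1/(-312 - 195242) = 1/(-195554) = -1/195554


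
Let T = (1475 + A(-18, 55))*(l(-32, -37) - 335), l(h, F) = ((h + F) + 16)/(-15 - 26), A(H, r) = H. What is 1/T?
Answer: -41/19934674 ≈ -2.0567e-6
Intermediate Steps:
l(h, F) = -16/41 - F/41 - h/41 (l(h, F) = ((F + h) + 16)/(-41) = (16 + F + h)*(-1/41) = -16/41 - F/41 - h/41)
T = -19934674/41 (T = (1475 - 18)*((-16/41 - 1/41*(-37) - 1/41*(-32)) - 335) = 1457*((-16/41 + 37/41 + 32/41) - 335) = 1457*(53/41 - 335) = 1457*(-13682/41) = -19934674/41 ≈ -4.8621e+5)
1/T = 1/(-19934674/41) = -41/19934674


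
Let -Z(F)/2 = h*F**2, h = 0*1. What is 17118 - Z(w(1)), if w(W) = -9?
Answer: 17118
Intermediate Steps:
h = 0
Z(F) = 0 (Z(F) = -0*F**2 = -2*0 = 0)
17118 - Z(w(1)) = 17118 - 1*0 = 17118 + 0 = 17118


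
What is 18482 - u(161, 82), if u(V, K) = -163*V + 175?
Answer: 44550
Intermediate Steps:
u(V, K) = 175 - 163*V
18482 - u(161, 82) = 18482 - (175 - 163*161) = 18482 - (175 - 26243) = 18482 - 1*(-26068) = 18482 + 26068 = 44550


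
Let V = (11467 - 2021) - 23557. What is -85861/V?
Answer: 85861/14111 ≈ 6.0847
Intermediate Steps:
V = -14111 (V = 9446 - 23557 = -14111)
-85861/V = -85861/(-14111) = -85861*(-1/14111) = 85861/14111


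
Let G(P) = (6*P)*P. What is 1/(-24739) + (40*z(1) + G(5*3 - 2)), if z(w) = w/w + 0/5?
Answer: 26074905/24739 ≈ 1054.0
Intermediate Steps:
z(w) = 1 (z(w) = 1 + 0*(1/5) = 1 + 0 = 1)
G(P) = 6*P**2
1/(-24739) + (40*z(1) + G(5*3 - 2)) = 1/(-24739) + (40*1 + 6*(5*3 - 2)**2) = -1/24739 + (40 + 6*(15 - 2)**2) = -1/24739 + (40 + 6*13**2) = -1/24739 + (40 + 6*169) = -1/24739 + (40 + 1014) = -1/24739 + 1054 = 26074905/24739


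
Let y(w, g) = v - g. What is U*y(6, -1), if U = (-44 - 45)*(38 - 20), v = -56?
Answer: 88110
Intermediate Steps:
y(w, g) = -56 - g
U = -1602 (U = -89*18 = -1602)
U*y(6, -1) = -1602*(-56 - 1*(-1)) = -1602*(-56 + 1) = -1602*(-55) = 88110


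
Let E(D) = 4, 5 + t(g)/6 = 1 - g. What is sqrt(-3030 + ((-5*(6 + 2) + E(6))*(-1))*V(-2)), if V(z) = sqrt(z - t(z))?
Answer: sqrt(-3030 + 36*sqrt(10)) ≈ 54.001*I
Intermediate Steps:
t(g) = -24 - 6*g (t(g) = -30 + 6*(1 - g) = -30 + (6 - 6*g) = -24 - 6*g)
V(z) = sqrt(24 + 7*z) (V(z) = sqrt(z - (-24 - 6*z)) = sqrt(z + (24 + 6*z)) = sqrt(24 + 7*z))
sqrt(-3030 + ((-5*(6 + 2) + E(6))*(-1))*V(-2)) = sqrt(-3030 + ((-5*(6 + 2) + 4)*(-1))*sqrt(24 + 7*(-2))) = sqrt(-3030 + ((-5*8 + 4)*(-1))*sqrt(24 - 14)) = sqrt(-3030 + ((-40 + 4)*(-1))*sqrt(10)) = sqrt(-3030 + (-36*(-1))*sqrt(10)) = sqrt(-3030 + 36*sqrt(10))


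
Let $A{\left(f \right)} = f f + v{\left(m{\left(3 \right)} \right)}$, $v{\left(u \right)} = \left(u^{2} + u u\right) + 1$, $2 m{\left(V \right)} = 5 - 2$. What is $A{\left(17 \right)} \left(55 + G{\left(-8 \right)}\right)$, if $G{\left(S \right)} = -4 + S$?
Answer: $\frac{25327}{2} \approx 12664.0$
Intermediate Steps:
$m{\left(V \right)} = \frac{3}{2}$ ($m{\left(V \right)} = \frac{5 - 2}{2} = \frac{1}{2} \cdot 3 = \frac{3}{2}$)
$v{\left(u \right)} = 1 + 2 u^{2}$ ($v{\left(u \right)} = \left(u^{2} + u^{2}\right) + 1 = 2 u^{2} + 1 = 1 + 2 u^{2}$)
$A{\left(f \right)} = \frac{11}{2} + f^{2}$ ($A{\left(f \right)} = f f + \left(1 + 2 \left(\frac{3}{2}\right)^{2}\right) = f^{2} + \left(1 + 2 \cdot \frac{9}{4}\right) = f^{2} + \left(1 + \frac{9}{2}\right) = f^{2} + \frac{11}{2} = \frac{11}{2} + f^{2}$)
$A{\left(17 \right)} \left(55 + G{\left(-8 \right)}\right) = \left(\frac{11}{2} + 17^{2}\right) \left(55 - 12\right) = \left(\frac{11}{2} + 289\right) \left(55 - 12\right) = \frac{589}{2} \cdot 43 = \frac{25327}{2}$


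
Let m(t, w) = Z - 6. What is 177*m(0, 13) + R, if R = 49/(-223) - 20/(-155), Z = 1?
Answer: -6118632/6913 ≈ -885.09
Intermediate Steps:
m(t, w) = -5 (m(t, w) = 1 - 6 = -5)
R = -627/6913 (R = 49*(-1/223) - 20*(-1/155) = -49/223 + 4/31 = -627/6913 ≈ -0.090699)
177*m(0, 13) + R = 177*(-5) - 627/6913 = -885 - 627/6913 = -6118632/6913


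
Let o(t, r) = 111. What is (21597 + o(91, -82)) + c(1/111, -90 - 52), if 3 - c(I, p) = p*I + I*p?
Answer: 2410205/111 ≈ 21714.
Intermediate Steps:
c(I, p) = 3 - 2*I*p (c(I, p) = 3 - (p*I + I*p) = 3 - (I*p + I*p) = 3 - 2*I*p)
(21597 + o(91, -82)) + c(1/111, -90 - 52) = (21597 + 111) + (3 - 2*(-90 - 52)/111) = 21708 + (3 - 2*1/111*(-142)) = 21708 + (3 + 284/111) = 21708 + 617/111 = 2410205/111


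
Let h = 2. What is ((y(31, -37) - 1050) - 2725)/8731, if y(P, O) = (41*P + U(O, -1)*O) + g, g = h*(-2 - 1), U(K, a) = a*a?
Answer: -2547/8731 ≈ -0.29172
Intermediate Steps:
U(K, a) = a²
g = -6 (g = 2*(-2 - 1) = 2*(-3) = -6)
y(P, O) = -6 + O + 41*P (y(P, O) = (41*P + (-1)²*O) - 6 = (41*P + 1*O) - 6 = (41*P + O) - 6 = (O + 41*P) - 6 = -6 + O + 41*P)
((y(31, -37) - 1050) - 2725)/8731 = (((-6 - 37 + 41*31) - 1050) - 2725)/8731 = (((-6 - 37 + 1271) - 1050) - 2725)*(1/8731) = ((1228 - 1050) - 2725)*(1/8731) = (178 - 2725)*(1/8731) = -2547*1/8731 = -2547/8731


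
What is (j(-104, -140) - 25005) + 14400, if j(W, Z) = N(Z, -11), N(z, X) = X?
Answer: -10616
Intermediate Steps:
j(W, Z) = -11
(j(-104, -140) - 25005) + 14400 = (-11 - 25005) + 14400 = -25016 + 14400 = -10616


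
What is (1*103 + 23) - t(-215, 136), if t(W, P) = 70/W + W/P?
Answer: 747997/5848 ≈ 127.91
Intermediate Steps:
(1*103 + 23) - t(-215, 136) = (1*103 + 23) - (70/(-215) - 215/136) = (103 + 23) - (70*(-1/215) - 215*1/136) = 126 - (-14/43 - 215/136) = 126 - 1*(-11149/5848) = 126 + 11149/5848 = 747997/5848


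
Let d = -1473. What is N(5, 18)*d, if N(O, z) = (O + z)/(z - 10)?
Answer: -33879/8 ≈ -4234.9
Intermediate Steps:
N(O, z) = (O + z)/(-10 + z)
N(5, 18)*d = ((5 + 18)/(-10 + 18))*(-1473) = (23/8)*(-1473) = -33879/8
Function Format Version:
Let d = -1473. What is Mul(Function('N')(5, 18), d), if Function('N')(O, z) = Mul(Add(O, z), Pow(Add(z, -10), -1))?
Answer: Rational(-33879, 8) ≈ -4234.9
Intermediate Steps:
Function('N')(O, z) = Mul(Pow(Add(-10, z), -1), Add(O, z)) (Function('N')(O, z) = Mul(Add(O, z), Pow(Add(-10, z), -1)) = Mul(Pow(Add(-10, z), -1), Add(O, z)))
Mul(Function('N')(5, 18), d) = Mul(Mul(Pow(Add(-10, 18), -1), Add(5, 18)), -1473) = Mul(Mul(Pow(8, -1), 23), -1473) = Mul(Mul(Rational(1, 8), 23), -1473) = Mul(Rational(23, 8), -1473) = Rational(-33879, 8)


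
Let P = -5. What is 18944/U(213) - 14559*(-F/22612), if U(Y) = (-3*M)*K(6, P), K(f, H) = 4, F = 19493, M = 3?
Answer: 2447096851/203508 ≈ 12025.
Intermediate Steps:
U(Y) = -36 (U(Y) = -3*3*4 = -9*4 = -36)
18944/U(213) - 14559*(-F/22612) = 18944/(-36) - 14559/((-22612/19493)) = 18944*(-1/36) - 14559/((-22612*1/19493)) = -4736/9 - 14559/(-22612/19493) = -4736/9 - 14559*(-19493/22612) = -4736/9 + 283798587/22612 = 2447096851/203508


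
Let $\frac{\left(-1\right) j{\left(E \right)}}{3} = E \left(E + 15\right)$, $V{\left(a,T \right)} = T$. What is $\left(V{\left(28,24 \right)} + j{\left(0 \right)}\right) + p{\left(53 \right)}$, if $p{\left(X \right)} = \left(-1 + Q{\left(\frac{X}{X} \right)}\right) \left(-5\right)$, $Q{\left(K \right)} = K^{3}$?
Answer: $24$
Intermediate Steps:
$j{\left(E \right)} = - 3 E \left(15 + E\right)$ ($j{\left(E \right)} = - 3 E \left(E + 15\right) = - 3 E \left(15 + E\right)$)
$p{\left(X \right)} = 0$ ($p{\left(X \right)} = \left(-1 + \left(\frac{X}{X}\right)^{3}\right) \left(-5\right) = \left(-1 + 1^{3}\right) \left(-5\right) = \left(-1 + 1\right) \left(-5\right) = 0 \left(-5\right) = 0$)
$\left(V{\left(28,24 \right)} + j{\left(0 \right)}\right) + p{\left(53 \right)} = \left(24 - 0 \left(15 + 0\right)\right) + 0 = \left(24 - 0 \cdot 15\right) + 0 = \left(24 + 0\right) + 0 = 24 + 0 = 24$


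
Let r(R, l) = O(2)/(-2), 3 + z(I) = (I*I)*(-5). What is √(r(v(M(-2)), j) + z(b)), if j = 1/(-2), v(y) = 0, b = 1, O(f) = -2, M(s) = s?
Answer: I*√7 ≈ 2.6458*I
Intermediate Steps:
j = -½ ≈ -0.50000
z(I) = -3 - 5*I² (z(I) = -3 + (I*I)*(-5) = -3 + I²*(-5) = -3 - 5*I²)
r(R, l) = 1 (r(R, l) = -2/(-2) = -2*(-½) = 1)
√(r(v(M(-2)), j) + z(b)) = √(1 + (-3 - 5*1²)) = √(1 + (-3 - 5*1)) = √(1 + (-3 - 5)) = √(1 - 8) = √(-7) = I*√7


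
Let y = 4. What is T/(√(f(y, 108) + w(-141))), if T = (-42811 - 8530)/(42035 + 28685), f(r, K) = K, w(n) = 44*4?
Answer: -51341*√71/10042240 ≈ -0.043079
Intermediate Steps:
w(n) = 176
T = -51341/70720 ≈ -0.72598
T/(√(f(y, 108) + w(-141))) = -51341/(70720*√(108 + 176)) = -51341*√71/142/70720 = -51341*√71/10042240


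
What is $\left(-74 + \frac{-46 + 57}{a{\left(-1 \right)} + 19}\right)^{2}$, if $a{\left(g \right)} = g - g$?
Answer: $\frac{1946025}{361} \approx 5390.6$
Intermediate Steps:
$a{\left(g \right)} = 0$
$\left(-74 + \frac{-46 + 57}{a{\left(-1 \right)} + 19}\right)^{2} = \left(-74 + \frac{-46 + 57}{0 + 19}\right)^{2} = \left(-74 + \frac{11}{19}\right)^{2} = \left(- \frac{1395}{19}\right)^{2} = \frac{1946025}{361}$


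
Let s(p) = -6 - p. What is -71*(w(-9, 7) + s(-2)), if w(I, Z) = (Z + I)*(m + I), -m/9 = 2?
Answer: -3550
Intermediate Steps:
m = -18 (m = -9*2 = -18)
w(I, Z) = (-18 + I)*(I + Z) (w(I, Z) = (Z + I)*(-18 + I) = (I + Z)*(-18 + I) = (-18 + I)*(I + Z))
-71*(w(-9, 7) + s(-2)) = -71*(((-9)² - 18*(-9) - 18*7 - 9*7) + (-6 - 1*(-2))) = -71*((81 + 162 - 126 - 63) + (-6 + 2)) = -71*(54 - 4) = -71*50 = -3550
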